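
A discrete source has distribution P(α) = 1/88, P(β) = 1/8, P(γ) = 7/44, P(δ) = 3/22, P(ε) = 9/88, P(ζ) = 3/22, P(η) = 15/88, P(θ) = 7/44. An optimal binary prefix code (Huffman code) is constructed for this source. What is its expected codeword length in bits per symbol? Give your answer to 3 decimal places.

Repeatedly combine the two least-probable nodes; the expected code length is the sum of the merged weights.
merge 1/88 + 9/88 → 5/44
merge 5/44 + 1/8 → 21/88
merge 3/22 + 3/22 → 3/11
merge 7/44 + 7/44 → 7/22
merge 15/88 + 21/88 → 9/22
merge 3/11 + 7/22 → 13/22
merge 9/22 + 13/22 → 1
L = 5/44 + 21/88 + 3/11 + 7/22 + 9/22 + 13/22 + 1 = 259/88 ≈ 2.943 bits/symbol.

2.943 bits/symbol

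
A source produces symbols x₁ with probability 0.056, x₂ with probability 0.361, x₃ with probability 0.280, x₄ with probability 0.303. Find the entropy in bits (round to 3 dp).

1.800 bits

H = −Σ pᵢ log₂ pᵢ.
−0.056·log₂(0.056) = 0.2329
−0.361·log₂(0.361) = 0.5306
−0.280·log₂(0.280) = 0.5142
−0.303·log₂(0.303) = 0.5220
Sum ≈ 1.7997 → 1.800 bits.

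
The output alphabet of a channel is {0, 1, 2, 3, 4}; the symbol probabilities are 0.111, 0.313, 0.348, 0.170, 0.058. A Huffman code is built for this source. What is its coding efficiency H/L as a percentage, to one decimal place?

Entropy H = −Σ p log₂ p ≈ 2.0793 bits.
Huffman merges: 29/500+111/1000→169/1000; 169/1000+17/100→339/1000; 313/1000+339/1000→163/250; 87/250+163/250→1. L = 54/25 ≈ 2.1600.
Efficiency = H/L = 2.0793/2.1600 = 96.3%.

96.3%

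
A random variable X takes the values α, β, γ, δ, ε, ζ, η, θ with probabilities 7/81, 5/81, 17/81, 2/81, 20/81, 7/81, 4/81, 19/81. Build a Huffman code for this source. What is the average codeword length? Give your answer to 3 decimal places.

Repeatedly combine the two least-probable nodes; the expected code length is the sum of the merged weights.
merge 2/81 + 4/81 → 2/27
merge 5/81 + 2/27 → 11/81
merge 7/81 + 7/81 → 14/81
merge 11/81 + 14/81 → 25/81
merge 17/81 + 19/81 → 4/9
merge 20/81 + 25/81 → 5/9
merge 4/9 + 5/9 → 1
L = 2/27 + 11/81 + 14/81 + 25/81 + 4/9 + 5/9 + 1 = 218/81 ≈ 2.691 bits/symbol.

2.691 bits/symbol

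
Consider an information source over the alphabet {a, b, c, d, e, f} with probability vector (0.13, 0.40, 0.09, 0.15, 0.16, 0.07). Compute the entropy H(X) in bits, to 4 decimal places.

H = −Σ pᵢ log₂ pᵢ.
−0.13·log₂(0.13) = 0.3826
−0.40·log₂(0.40) = 0.5288
−0.09·log₂(0.09) = 0.3127
−0.15·log₂(0.15) = 0.4105
−0.16·log₂(0.16) = 0.4230
−0.07·log₂(0.07) = 0.2686
Sum ≈ 2.3262 → 2.3262 bits.

2.3262 bits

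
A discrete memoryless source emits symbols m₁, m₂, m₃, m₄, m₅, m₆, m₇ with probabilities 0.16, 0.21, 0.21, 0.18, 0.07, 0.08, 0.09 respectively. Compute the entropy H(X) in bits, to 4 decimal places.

H = −Σ pᵢ log₂ pᵢ.
−0.16·log₂(0.16) = 0.4230
−0.21·log₂(0.21) = 0.4728
−0.21·log₂(0.21) = 0.4728
−0.18·log₂(0.18) = 0.4453
−0.07·log₂(0.07) = 0.2686
−0.08·log₂(0.08) = 0.2915
−0.09·log₂(0.09) = 0.3127
Sum ≈ 2.6867 → 2.6867 bits.

2.6867 bits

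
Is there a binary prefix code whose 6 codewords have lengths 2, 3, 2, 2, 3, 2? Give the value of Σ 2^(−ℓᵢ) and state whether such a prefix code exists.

1.25; no

With common denominator 2^3 = 8: Σ 2^(−ℓᵢ) = 2/8 + 1/8 + 2/8 + 2/8 + 1/8 + 2/8 = 10/8 = 1.25.
Kraft's inequality requires Σ ≤ 1; here Σ = 1.25 > 1, so no such prefix code exists.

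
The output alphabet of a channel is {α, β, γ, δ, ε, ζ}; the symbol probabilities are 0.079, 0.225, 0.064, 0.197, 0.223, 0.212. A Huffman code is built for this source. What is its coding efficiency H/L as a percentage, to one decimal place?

Entropy H = −Σ p log₂ p ≈ 2.4462 bits.
Huffman merges: 8/125+79/1000→143/1000; 143/1000+197/1000→17/50; 53/250+223/1000→87/200; 9/40+17/50→113/200; 87/200+113/200→1. L = 2483/1000 ≈ 2.4830.
Efficiency = H/L = 2.4462/2.4830 = 98.5%.

98.5%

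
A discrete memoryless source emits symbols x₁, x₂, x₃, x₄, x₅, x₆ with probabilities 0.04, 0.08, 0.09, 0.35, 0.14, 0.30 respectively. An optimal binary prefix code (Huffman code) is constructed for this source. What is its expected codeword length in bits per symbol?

2.33 bits/symbol

Repeatedly combine the two least-probable nodes; the expected code length is the sum of the merged weights.
merge 1/25 + 2/25 → 3/25
merge 9/100 + 3/25 → 21/100
merge 7/50 + 21/100 → 7/20
merge 3/10 + 7/20 → 13/20
merge 7/20 + 13/20 → 1
L = 3/25 + 21/100 + 7/20 + 13/20 + 1 = 233/100 = 2.33 bits/symbol.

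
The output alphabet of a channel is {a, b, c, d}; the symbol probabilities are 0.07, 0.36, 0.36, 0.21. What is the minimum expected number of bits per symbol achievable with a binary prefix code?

1.92 bits/symbol

Repeatedly combine the two least-probable nodes; the expected code length is the sum of the merged weights.
merge 7/100 + 21/100 → 7/25
merge 7/25 + 9/25 → 16/25
merge 9/25 + 16/25 → 1
L = 7/25 + 16/25 + 1 = 48/25 = 1.92 bits/symbol.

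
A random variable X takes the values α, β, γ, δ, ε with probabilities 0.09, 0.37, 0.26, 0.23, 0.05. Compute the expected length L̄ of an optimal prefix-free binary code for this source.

2.14 bits/symbol

Repeatedly combine the two least-probable nodes; the expected code length is the sum of the merged weights.
merge 1/20 + 9/100 → 7/50
merge 7/50 + 23/100 → 37/100
merge 13/50 + 37/100 → 63/100
merge 37/100 + 63/100 → 1
L = 7/50 + 37/100 + 63/100 + 1 = 107/50 = 2.14 bits/symbol.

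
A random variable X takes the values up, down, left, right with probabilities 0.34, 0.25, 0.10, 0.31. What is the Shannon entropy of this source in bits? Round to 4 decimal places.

1.8852 bits

H = −Σ pᵢ log₂ pᵢ.
−0.34·log₂(0.34) = 0.5292
−0.25·log₂(0.25) = 0.5000
−0.10·log₂(0.10) = 0.3322
−0.31·log₂(0.31) = 0.5238
Sum ≈ 1.8852 → 1.8852 bits.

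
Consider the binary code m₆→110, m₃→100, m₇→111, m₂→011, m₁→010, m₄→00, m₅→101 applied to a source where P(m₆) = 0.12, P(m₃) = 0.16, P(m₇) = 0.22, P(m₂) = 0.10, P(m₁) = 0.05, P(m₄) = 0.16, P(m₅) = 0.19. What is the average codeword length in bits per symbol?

2.84 bits/symbol

L̄ = Σ pᵢ·ℓᵢ = 0.12·3 + 0.16·3 + 0.22·3 + 0.10·3 + 0.05·3 + 0.16·2 + 0.19·3 = 2.84 bits/symbol.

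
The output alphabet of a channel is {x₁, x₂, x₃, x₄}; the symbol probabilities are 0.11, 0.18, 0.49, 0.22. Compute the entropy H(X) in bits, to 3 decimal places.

H = −Σ pᵢ log₂ pᵢ.
−0.11·log₂(0.11) = 0.3503
−0.18·log₂(0.18) = 0.4453
−0.49·log₂(0.49) = 0.5043
−0.22·log₂(0.22) = 0.4806
Sum ≈ 1.7804 → 1.780 bits.

1.780 bits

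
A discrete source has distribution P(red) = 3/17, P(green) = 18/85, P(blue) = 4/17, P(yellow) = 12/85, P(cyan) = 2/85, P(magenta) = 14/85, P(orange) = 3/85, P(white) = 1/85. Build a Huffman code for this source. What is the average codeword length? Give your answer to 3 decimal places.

2.659 bits/symbol

Repeatedly combine the two least-probable nodes; the expected code length is the sum of the merged weights.
merge 1/85 + 2/85 → 3/85
merge 3/85 + 3/85 → 6/85
merge 6/85 + 12/85 → 18/85
merge 14/85 + 3/17 → 29/85
merge 18/85 + 18/85 → 36/85
merge 4/17 + 29/85 → 49/85
merge 36/85 + 49/85 → 1
L = 3/85 + 6/85 + 18/85 + 29/85 + 36/85 + 49/85 + 1 = 226/85 ≈ 2.659 bits/symbol.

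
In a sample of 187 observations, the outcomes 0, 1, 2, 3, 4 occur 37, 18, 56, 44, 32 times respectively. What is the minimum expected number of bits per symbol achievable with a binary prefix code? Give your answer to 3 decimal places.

Probabilities are the counts divided by 187.
Repeatedly combine the two least-probable nodes; the expected code length is the sum of the merged weights.
merge 18/187 + 32/187 → 50/187
merge 37/187 + 4/17 → 81/187
merge 50/187 + 56/187 → 106/187
merge 81/187 + 106/187 → 1
L = 50/187 + 81/187 + 106/187 + 1 = 424/187 ≈ 2.267 bits/symbol.

2.267 bits/symbol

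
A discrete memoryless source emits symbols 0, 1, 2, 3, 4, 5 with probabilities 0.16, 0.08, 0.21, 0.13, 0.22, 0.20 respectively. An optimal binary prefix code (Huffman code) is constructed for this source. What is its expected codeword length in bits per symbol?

Repeatedly combine the two least-probable nodes; the expected code length is the sum of the merged weights.
merge 2/25 + 13/100 → 21/100
merge 4/25 + 1/5 → 9/25
merge 21/100 + 21/100 → 21/50
merge 11/50 + 9/25 → 29/50
merge 21/50 + 29/50 → 1
L = 21/100 + 9/25 + 21/50 + 29/50 + 1 = 257/100 = 2.57 bits/symbol.

2.57 bits/symbol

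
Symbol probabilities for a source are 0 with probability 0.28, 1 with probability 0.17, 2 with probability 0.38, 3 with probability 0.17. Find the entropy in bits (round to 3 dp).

H = −Σ pᵢ log₂ pᵢ.
−0.28·log₂(0.28) = 0.5142
−0.17·log₂(0.17) = 0.4346
−0.38·log₂(0.38) = 0.5305
−0.17·log₂(0.17) = 0.4346
Sum ≈ 1.9138 → 1.914 bits.

1.914 bits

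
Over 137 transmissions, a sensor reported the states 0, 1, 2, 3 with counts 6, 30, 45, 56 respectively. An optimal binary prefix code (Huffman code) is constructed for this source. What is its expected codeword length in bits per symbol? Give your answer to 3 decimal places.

Probabilities are the counts divided by 137.
Repeatedly combine the two least-probable nodes; the expected code length is the sum of the merged weights.
merge 6/137 + 30/137 → 36/137
merge 36/137 + 45/137 → 81/137
merge 56/137 + 81/137 → 1
L = 36/137 + 81/137 + 1 = 254/137 ≈ 1.854 bits/symbol.

1.854 bits/symbol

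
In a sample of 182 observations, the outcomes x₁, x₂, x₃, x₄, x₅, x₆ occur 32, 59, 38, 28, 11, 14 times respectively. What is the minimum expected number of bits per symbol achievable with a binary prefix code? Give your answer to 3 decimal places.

Probabilities are the counts divided by 182.
Repeatedly combine the two least-probable nodes; the expected code length is the sum of the merged weights.
merge 11/182 + 1/13 → 25/182
merge 25/182 + 2/13 → 53/182
merge 16/91 + 19/91 → 5/13
merge 53/182 + 59/182 → 8/13
merge 5/13 + 8/13 → 1
L = 25/182 + 53/182 + 5/13 + 8/13 + 1 = 17/7 ≈ 2.429 bits/symbol.

2.429 bits/symbol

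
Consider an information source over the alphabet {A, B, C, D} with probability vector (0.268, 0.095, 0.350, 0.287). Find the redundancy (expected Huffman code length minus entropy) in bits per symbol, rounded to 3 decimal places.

Entropy H = −Σ p log₂ p ≈ 1.8787 bits.
Huffman merges: 19/200+67/250→363/1000; 287/1000+7/20→637/1000; 363/1000+637/1000→1. L = 2 ≈ 2.0000.
L − H = 2.0000 − 1.8787 = 0.121 bits.

0.121 bits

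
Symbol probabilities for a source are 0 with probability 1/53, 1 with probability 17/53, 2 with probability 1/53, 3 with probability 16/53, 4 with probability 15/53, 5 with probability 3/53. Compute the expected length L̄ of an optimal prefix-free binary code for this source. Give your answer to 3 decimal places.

2.132 bits/symbol

Repeatedly combine the two least-probable nodes; the expected code length is the sum of the merged weights.
merge 1/53 + 1/53 → 2/53
merge 2/53 + 3/53 → 5/53
merge 5/53 + 15/53 → 20/53
merge 16/53 + 17/53 → 33/53
merge 20/53 + 33/53 → 1
L = 2/53 + 5/53 + 20/53 + 33/53 + 1 = 113/53 ≈ 2.132 bits/symbol.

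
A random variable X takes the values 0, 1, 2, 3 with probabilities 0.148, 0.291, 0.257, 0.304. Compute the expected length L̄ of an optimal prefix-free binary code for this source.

Repeatedly combine the two least-probable nodes; the expected code length is the sum of the merged weights.
merge 37/250 + 257/1000 → 81/200
merge 291/1000 + 38/125 → 119/200
merge 81/200 + 119/200 → 1
L = 81/200 + 119/200 + 1 = 2 bits/symbol.

2 bits/symbol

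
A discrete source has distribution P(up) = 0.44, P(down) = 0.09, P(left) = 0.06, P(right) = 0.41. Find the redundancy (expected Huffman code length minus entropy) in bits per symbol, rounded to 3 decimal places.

Entropy H = −Σ p log₂ p ≈ 1.6047 bits.
Huffman merges: 3/50+9/100→3/20; 3/20+41/100→14/25; 11/25+14/25→1. L = 171/100 ≈ 1.7100.
L − H = 1.7100 − 1.6047 = 0.105 bits.

0.105 bits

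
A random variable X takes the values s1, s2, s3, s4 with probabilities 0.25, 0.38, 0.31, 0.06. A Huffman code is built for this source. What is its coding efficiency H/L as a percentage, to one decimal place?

Entropy H = −Σ p log₂ p ≈ 1.7978 bits.
Huffman merges: 3/50+1/4→31/100; 31/100+31/100→31/50; 19/50+31/50→1. L = 193/100 ≈ 1.9300.
Efficiency = H/L = 1.7978/1.9300 = 93.1%.

93.1%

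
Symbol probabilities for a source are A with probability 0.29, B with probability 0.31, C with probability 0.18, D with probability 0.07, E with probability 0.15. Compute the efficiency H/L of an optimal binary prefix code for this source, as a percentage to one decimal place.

Entropy H = −Σ p log₂ p ≈ 2.1661 bits.
Huffman merges: 7/100+3/20→11/50; 9/50+11/50→2/5; 29/100+31/100→3/5; 2/5+3/5→1. L = 111/50 ≈ 2.2200.
Efficiency = H/L = 2.1661/2.2200 = 97.6%.

97.6%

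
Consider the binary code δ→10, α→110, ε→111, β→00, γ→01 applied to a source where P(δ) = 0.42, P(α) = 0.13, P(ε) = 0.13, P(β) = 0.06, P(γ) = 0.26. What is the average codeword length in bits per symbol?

L̄ = Σ pᵢ·ℓᵢ = 0.42·2 + 0.13·3 + 0.13·3 + 0.06·2 + 0.26·2 = 2.26 bits/symbol.

2.26 bits/symbol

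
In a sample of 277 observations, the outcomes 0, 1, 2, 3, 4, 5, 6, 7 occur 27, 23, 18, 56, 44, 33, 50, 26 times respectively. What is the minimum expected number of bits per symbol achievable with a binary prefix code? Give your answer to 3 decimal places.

2.946 bits/symbol

Probabilities are the counts divided by 277.
Repeatedly combine the two least-probable nodes; the expected code length is the sum of the merged weights.
merge 18/277 + 23/277 → 41/277
merge 26/277 + 27/277 → 53/277
merge 33/277 + 41/277 → 74/277
merge 44/277 + 50/277 → 94/277
merge 53/277 + 56/277 → 109/277
merge 74/277 + 94/277 → 168/277
merge 109/277 + 168/277 → 1
L = 41/277 + 53/277 + 74/277 + 94/277 + 109/277 + 168/277 + 1 = 816/277 ≈ 2.946 bits/symbol.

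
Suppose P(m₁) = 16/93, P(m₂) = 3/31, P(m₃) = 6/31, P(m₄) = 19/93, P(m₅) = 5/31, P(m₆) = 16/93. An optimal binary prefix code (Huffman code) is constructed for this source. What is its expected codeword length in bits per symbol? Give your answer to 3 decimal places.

2.602 bits/symbol

Repeatedly combine the two least-probable nodes; the expected code length is the sum of the merged weights.
merge 3/31 + 5/31 → 8/31
merge 16/93 + 16/93 → 32/93
merge 6/31 + 19/93 → 37/93
merge 8/31 + 32/93 → 56/93
merge 37/93 + 56/93 → 1
L = 8/31 + 32/93 + 37/93 + 56/93 + 1 = 242/93 ≈ 2.602 bits/symbol.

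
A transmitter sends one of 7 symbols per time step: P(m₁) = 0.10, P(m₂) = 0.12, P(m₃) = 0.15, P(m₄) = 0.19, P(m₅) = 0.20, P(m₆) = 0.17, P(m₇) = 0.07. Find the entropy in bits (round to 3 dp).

2.733 bits

H = −Σ pᵢ log₂ pᵢ.
−0.10·log₂(0.10) = 0.3322
−0.12·log₂(0.12) = 0.3671
−0.15·log₂(0.15) = 0.4105
−0.19·log₂(0.19) = 0.4552
−0.20·log₂(0.20) = 0.4644
−0.17·log₂(0.17) = 0.4346
−0.07·log₂(0.07) = 0.2686
Sum ≈ 2.7326 → 2.733 bits.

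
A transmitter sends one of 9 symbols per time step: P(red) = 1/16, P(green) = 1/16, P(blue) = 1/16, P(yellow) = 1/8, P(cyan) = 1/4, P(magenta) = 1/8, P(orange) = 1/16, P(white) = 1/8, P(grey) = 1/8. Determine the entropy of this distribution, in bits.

Each probability is a power of 1/2, so log₂(1/p) is an integer.
H = Σ p·log₂(1/p) = 1/16·4 + 1/16·4 + 1/16·4 + 1/8·3 + 1/4·2 + 1/8·3 + 1/16·4 + 1/8·3 + 1/8·3 = 3 bits.

3 bits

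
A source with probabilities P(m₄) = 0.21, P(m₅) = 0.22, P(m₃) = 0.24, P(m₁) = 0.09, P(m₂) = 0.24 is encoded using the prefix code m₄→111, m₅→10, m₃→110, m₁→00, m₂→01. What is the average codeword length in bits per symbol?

L̄ = Σ pᵢ·ℓᵢ = 0.21·3 + 0.22·2 + 0.24·3 + 0.09·2 + 0.24·2 = 2.45 bits/symbol.

2.45 bits/symbol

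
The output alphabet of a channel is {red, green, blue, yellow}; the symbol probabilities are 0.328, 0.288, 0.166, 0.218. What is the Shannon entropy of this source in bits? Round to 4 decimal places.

1.9538 bits

H = −Σ pᵢ log₂ pᵢ.
−0.328·log₂(0.328) = 0.5275
−0.288·log₂(0.288) = 0.5172
−0.166·log₂(0.166) = 0.4301
−0.218·log₂(0.218) = 0.4791
Sum ≈ 1.9538 → 1.9538 bits.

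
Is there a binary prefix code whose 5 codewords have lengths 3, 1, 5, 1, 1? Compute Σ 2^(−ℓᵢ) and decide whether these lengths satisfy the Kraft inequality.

With common denominator 2^5 = 32: Σ 2^(−ℓᵢ) = 4/32 + 16/32 + 1/32 + 16/32 + 16/32 = 53/32 = 1.65625.
Kraft's inequality requires Σ ≤ 1; here Σ = 1.65625 > 1, so no such prefix code exists.

1.65625; no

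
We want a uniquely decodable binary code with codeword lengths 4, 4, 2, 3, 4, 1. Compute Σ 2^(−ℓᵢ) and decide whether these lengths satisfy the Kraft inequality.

1.0625; no

With common denominator 2^4 = 16: Σ 2^(−ℓᵢ) = 1/16 + 1/16 + 4/16 + 2/16 + 1/16 + 8/16 = 17/16 = 1.0625.
Kraft's inequality requires Σ ≤ 1; here Σ = 1.0625 > 1, so no such prefix code exists.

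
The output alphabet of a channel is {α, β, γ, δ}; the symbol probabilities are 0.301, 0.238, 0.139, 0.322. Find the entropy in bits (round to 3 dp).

H = −Σ pᵢ log₂ pᵢ.
−0.301·log₂(0.301) = 0.5214
−0.238·log₂(0.238) = 0.4929
−0.139·log₂(0.139) = 0.3957
−0.322·log₂(0.322) = 0.5264
Sum ≈ 1.9364 → 1.936 bits.

1.936 bits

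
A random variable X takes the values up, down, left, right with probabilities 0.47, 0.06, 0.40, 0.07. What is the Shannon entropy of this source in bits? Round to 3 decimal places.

1.553 bits

H = −Σ pᵢ log₂ pᵢ.
−0.47·log₂(0.47) = 0.5120
−0.06·log₂(0.06) = 0.2435
−0.40·log₂(0.40) = 0.5288
−0.07·log₂(0.07) = 0.2686
Sum ≈ 1.5528 → 1.553 bits.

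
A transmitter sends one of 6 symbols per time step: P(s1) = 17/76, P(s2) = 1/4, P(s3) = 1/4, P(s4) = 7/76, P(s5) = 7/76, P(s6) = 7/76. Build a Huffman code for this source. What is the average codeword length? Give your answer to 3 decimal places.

Repeatedly combine the two least-probable nodes; the expected code length is the sum of the merged weights.
merge 7/76 + 7/76 → 7/38
merge 7/76 + 7/38 → 21/76
merge 17/76 + 1/4 → 9/19
merge 1/4 + 21/76 → 10/19
merge 9/19 + 10/19 → 1
L = 7/38 + 21/76 + 9/19 + 10/19 + 1 = 187/76 ≈ 2.461 bits/symbol.

2.461 bits/symbol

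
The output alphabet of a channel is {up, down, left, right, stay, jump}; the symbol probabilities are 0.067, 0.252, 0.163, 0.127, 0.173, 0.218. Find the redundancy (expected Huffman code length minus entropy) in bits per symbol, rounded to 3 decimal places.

0.046 bits

Entropy H = −Σ p log₂ p ≈ 2.4840 bits.
Huffman merges: 67/1000+127/1000→97/500; 163/1000+173/1000→42/125; 97/500+109/500→103/250; 63/250+42/125→147/250; 103/250+147/250→1. L = 253/100 ≈ 2.5300.
L − H = 2.5300 − 2.4840 = 0.046 bits.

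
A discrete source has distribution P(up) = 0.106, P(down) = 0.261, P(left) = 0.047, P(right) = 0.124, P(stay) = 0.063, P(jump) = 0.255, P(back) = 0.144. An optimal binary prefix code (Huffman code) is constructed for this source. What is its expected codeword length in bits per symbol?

Repeatedly combine the two least-probable nodes; the expected code length is the sum of the merged weights.
merge 47/1000 + 63/1000 → 11/100
merge 53/500 + 11/100 → 27/125
merge 31/250 + 18/125 → 67/250
merge 27/125 + 51/200 → 471/1000
merge 261/1000 + 67/250 → 529/1000
merge 471/1000 + 529/1000 → 1
L = 11/100 + 27/125 + 67/250 + 471/1000 + 529/1000 + 1 = 1297/500 = 2.594 bits/symbol.

2.594 bits/symbol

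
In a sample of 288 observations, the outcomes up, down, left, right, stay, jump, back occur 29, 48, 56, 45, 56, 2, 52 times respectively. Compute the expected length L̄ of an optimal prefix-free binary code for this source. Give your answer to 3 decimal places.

2.719 bits/symbol

Probabilities are the counts divided by 288.
Repeatedly combine the two least-probable nodes; the expected code length is the sum of the merged weights.
merge 1/144 + 29/288 → 31/288
merge 31/288 + 5/32 → 19/72
merge 1/6 + 13/72 → 25/72
merge 7/36 + 7/36 → 7/18
merge 19/72 + 25/72 → 11/18
merge 7/18 + 11/18 → 1
L = 31/288 + 19/72 + 25/72 + 7/18 + 11/18 + 1 = 87/32 ≈ 2.719 bits/symbol.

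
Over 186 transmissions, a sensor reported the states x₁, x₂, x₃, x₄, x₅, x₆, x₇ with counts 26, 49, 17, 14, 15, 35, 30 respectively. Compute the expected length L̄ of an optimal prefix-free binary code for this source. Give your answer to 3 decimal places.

2.704 bits/symbol

Probabilities are the counts divided by 186.
Repeatedly combine the two least-probable nodes; the expected code length is the sum of the merged weights.
merge 7/93 + 5/62 → 29/186
merge 17/186 + 13/93 → 43/186
merge 29/186 + 5/31 → 59/186
merge 35/186 + 43/186 → 13/31
merge 49/186 + 59/186 → 18/31
merge 13/31 + 18/31 → 1
L = 29/186 + 43/186 + 59/186 + 13/31 + 18/31 + 1 = 503/186 ≈ 2.704 bits/symbol.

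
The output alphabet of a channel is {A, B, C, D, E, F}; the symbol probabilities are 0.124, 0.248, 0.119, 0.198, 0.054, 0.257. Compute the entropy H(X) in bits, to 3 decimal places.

H = −Σ pᵢ log₂ pᵢ.
−0.124·log₂(0.124) = 0.3734
−0.248·log₂(0.248) = 0.4989
−0.119·log₂(0.119) = 0.3654
−0.198·log₂(0.198) = 0.4626
−0.054·log₂(0.054) = 0.2274
−0.257·log₂(0.257) = 0.5038
Sum ≈ 2.4315 → 2.432 bits.

2.432 bits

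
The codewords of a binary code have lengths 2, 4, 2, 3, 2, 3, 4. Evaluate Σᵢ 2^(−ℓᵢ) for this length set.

1.125

With common denominator 2^4 = 16: Σ 2^(−ℓᵢ) = 4/16 + 1/16 + 4/16 + 2/16 + 4/16 + 2/16 + 1/16 = 18/16 = 1.125.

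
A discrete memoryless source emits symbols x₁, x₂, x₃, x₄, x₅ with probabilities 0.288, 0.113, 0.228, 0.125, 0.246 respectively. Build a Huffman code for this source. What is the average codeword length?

Repeatedly combine the two least-probable nodes; the expected code length is the sum of the merged weights.
merge 113/1000 + 1/8 → 119/500
merge 57/250 + 119/500 → 233/500
merge 123/500 + 36/125 → 267/500
merge 233/500 + 267/500 → 1
L = 119/500 + 233/500 + 267/500 + 1 = 1119/500 = 2.238 bits/symbol.

2.238 bits/symbol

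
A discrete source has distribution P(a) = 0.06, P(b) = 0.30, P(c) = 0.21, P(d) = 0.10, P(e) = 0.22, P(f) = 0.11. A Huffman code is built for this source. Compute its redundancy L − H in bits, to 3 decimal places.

0.030 bits

Entropy H = −Σ p log₂ p ≈ 2.4005 bits.
Huffman merges: 3/50+1/10→4/25; 11/100+4/25→27/100; 21/100+11/50→43/100; 27/100+3/10→57/100; 43/100+57/100→1. L = 243/100 ≈ 2.4300.
L − H = 2.4300 − 2.4005 = 0.030 bits.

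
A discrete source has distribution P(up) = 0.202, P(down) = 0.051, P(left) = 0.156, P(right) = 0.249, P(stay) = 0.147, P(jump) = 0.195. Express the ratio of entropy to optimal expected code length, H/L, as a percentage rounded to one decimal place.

96.9%

Entropy H = −Σ p log₂ p ≈ 2.4692 bits.
Huffman merges: 51/1000+147/1000→99/500; 39/250+39/200→351/1000; 99/500+101/500→2/5; 249/1000+351/1000→3/5; 2/5+3/5→1. L = 2549/1000 ≈ 2.5490.
Efficiency = H/L = 2.4692/2.5490 = 96.9%.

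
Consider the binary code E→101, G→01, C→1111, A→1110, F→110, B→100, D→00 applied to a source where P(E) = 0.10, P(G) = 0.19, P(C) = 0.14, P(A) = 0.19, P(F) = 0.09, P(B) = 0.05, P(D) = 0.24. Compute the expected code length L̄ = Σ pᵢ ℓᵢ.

L̄ = Σ pᵢ·ℓᵢ = 0.10·3 + 0.19·2 + 0.14·4 + 0.19·4 + 0.09·3 + 0.05·3 + 0.24·2 = 2.9 bits/symbol.

2.9 bits/symbol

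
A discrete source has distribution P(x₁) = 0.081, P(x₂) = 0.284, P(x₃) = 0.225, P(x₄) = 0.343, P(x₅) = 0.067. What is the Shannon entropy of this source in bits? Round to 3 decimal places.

2.084 bits

H = −Σ pᵢ log₂ pᵢ.
−0.081·log₂(0.081) = 0.2937
−0.284·log₂(0.284) = 0.5158
−0.225·log₂(0.225) = 0.4842
−0.343·log₂(0.343) = 0.5295
−0.067·log₂(0.067) = 0.2613
Sum ≈ 2.0844 → 2.084 bits.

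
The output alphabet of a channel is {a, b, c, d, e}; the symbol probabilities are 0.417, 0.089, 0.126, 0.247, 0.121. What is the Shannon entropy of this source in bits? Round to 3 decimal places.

H = −Σ pᵢ log₂ pᵢ.
−0.417·log₂(0.417) = 0.5262
−0.089·log₂(0.089) = 0.3106
−0.126·log₂(0.126) = 0.3766
−0.247·log₂(0.247) = 0.4983
−0.121·log₂(0.121) = 0.3687
Sum ≈ 2.0803 → 2.080 bits.

2.080 bits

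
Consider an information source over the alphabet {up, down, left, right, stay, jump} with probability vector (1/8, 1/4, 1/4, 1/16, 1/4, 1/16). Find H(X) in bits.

2.375 bits

Each probability is a power of 1/2, so log₂(1/p) is an integer.
H = Σ p·log₂(1/p) = 1/8·3 + 1/4·2 + 1/4·2 + 1/16·4 + 1/4·2 + 1/16·4 = 2.375 bits.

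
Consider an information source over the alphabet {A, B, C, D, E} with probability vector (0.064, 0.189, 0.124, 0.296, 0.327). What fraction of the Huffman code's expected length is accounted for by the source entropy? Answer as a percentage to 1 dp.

97.3%

Entropy H = −Σ p log₂ p ≈ 2.1287 bits.
Huffman merges: 8/125+31/250→47/250; 47/250+189/1000→377/1000; 37/125+327/1000→623/1000; 377/1000+623/1000→1. L = 547/250 ≈ 2.1880.
Efficiency = H/L = 2.1287/2.1880 = 97.3%.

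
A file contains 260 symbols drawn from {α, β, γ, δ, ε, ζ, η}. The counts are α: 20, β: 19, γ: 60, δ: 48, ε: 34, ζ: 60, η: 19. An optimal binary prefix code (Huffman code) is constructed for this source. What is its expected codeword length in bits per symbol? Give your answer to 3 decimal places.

2.685 bits/symbol

Probabilities are the counts divided by 260.
Repeatedly combine the two least-probable nodes; the expected code length is the sum of the merged weights.
merge 19/260 + 19/260 → 19/130
merge 1/13 + 17/130 → 27/130
merge 19/130 + 12/65 → 43/130
merge 27/130 + 3/13 → 57/130
merge 3/13 + 43/130 → 73/130
merge 57/130 + 73/130 → 1
L = 19/130 + 27/130 + 43/130 + 57/130 + 73/130 + 1 = 349/130 ≈ 2.685 bits/symbol.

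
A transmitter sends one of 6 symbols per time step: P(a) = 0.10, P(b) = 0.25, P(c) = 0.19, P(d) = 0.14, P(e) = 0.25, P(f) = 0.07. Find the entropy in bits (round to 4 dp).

2.4531 bits

H = −Σ pᵢ log₂ pᵢ.
−0.10·log₂(0.10) = 0.3322
−0.25·log₂(0.25) = 0.5000
−0.19·log₂(0.19) = 0.4552
−0.14·log₂(0.14) = 0.3971
−0.25·log₂(0.25) = 0.5000
−0.07·log₂(0.07) = 0.2686
Sum ≈ 2.4531 → 2.4531 bits.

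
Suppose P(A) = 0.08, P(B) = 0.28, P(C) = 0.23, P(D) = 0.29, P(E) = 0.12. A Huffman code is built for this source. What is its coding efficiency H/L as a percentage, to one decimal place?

Entropy H = −Σ p log₂ p ≈ 2.1784 bits.
Huffman merges: 2/25+3/25→1/5; 1/5+23/100→43/100; 7/25+29/100→57/100; 43/100+57/100→1. L = 11/5 ≈ 2.2000.
Efficiency = H/L = 2.1784/2.2000 = 99.0%.

99.0%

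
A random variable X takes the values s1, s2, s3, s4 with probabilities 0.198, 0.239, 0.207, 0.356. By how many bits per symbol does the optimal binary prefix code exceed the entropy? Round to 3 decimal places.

0.043 bits

Entropy H = −Σ p log₂ p ≈ 1.9570 bits.
Huffman merges: 99/500+207/1000→81/200; 239/1000+89/250→119/200; 81/200+119/200→1. L = 2 ≈ 2.0000.
L − H = 2.0000 − 1.9570 = 0.043 bits.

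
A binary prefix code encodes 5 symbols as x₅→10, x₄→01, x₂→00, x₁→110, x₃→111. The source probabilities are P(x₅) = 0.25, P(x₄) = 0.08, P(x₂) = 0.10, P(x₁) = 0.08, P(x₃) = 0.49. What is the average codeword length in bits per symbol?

L̄ = Σ pᵢ·ℓᵢ = 0.25·2 + 0.08·2 + 0.10·2 + 0.08·3 + 0.49·3 = 2.57 bits/symbol.

2.57 bits/symbol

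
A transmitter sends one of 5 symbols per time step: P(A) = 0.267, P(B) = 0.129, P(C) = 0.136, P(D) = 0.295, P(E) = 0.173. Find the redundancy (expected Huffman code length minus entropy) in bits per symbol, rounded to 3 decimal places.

Entropy H = −Σ p log₂ p ≈ 2.2387 bits.
Huffman merges: 129/1000+17/125→53/200; 173/1000+53/200→219/500; 267/1000+59/200→281/500; 219/500+281/500→1. L = 453/200 ≈ 2.2650.
L − H = 2.2650 − 2.2387 = 0.026 bits.

0.026 bits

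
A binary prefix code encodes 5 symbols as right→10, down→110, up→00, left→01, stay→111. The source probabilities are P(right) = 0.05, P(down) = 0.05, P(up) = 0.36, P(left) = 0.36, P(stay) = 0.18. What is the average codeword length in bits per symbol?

L̄ = Σ pᵢ·ℓᵢ = 0.05·2 + 0.05·3 + 0.36·2 + 0.36·2 + 0.18·3 = 2.23 bits/symbol.

2.23 bits/symbol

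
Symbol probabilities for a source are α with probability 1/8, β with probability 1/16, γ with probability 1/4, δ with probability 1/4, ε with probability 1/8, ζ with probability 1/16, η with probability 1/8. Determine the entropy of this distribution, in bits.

Each probability is a power of 1/2, so log₂(1/p) is an integer.
H = Σ p·log₂(1/p) = 1/8·3 + 1/16·4 + 1/4·2 + 1/4·2 + 1/8·3 + 1/16·4 + 1/8·3 = 2.625 bits.

2.625 bits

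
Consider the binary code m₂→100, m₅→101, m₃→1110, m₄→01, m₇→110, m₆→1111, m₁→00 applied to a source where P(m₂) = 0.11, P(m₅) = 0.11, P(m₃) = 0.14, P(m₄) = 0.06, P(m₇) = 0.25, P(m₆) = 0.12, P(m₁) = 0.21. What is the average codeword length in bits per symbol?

2.99 bits/symbol

L̄ = Σ pᵢ·ℓᵢ = 0.11·3 + 0.11·3 + 0.14·4 + 0.06·2 + 0.25·3 + 0.12·4 + 0.21·2 = 2.99 bits/symbol.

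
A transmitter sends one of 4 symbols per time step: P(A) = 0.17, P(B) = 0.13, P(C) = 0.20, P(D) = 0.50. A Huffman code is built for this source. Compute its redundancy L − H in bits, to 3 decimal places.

0.018 bits

Entropy H = −Σ p log₂ p ≈ 1.7816 bits.
Huffman merges: 13/100+17/100→3/10; 1/5+3/10→1/2; 1/2+1/2→1. L = 9/5 ≈ 1.8000.
L − H = 1.8000 − 1.7816 = 0.018 bits.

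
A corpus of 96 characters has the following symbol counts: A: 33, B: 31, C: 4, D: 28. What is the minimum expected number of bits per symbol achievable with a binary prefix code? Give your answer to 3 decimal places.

Probabilities are the counts divided by 96.
Repeatedly combine the two least-probable nodes; the expected code length is the sum of the merged weights.
merge 1/24 + 7/24 → 1/3
merge 31/96 + 1/3 → 21/32
merge 11/32 + 21/32 → 1
L = 1/3 + 21/32 + 1 = 191/96 ≈ 1.990 bits/symbol.

1.990 bits/symbol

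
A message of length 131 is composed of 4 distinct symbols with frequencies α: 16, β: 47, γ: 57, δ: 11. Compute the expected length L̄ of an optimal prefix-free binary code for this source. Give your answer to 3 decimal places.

1.771 bits/symbol

Probabilities are the counts divided by 131.
Repeatedly combine the two least-probable nodes; the expected code length is the sum of the merged weights.
merge 11/131 + 16/131 → 27/131
merge 27/131 + 47/131 → 74/131
merge 57/131 + 74/131 → 1
L = 27/131 + 74/131 + 1 = 232/131 ≈ 1.771 bits/symbol.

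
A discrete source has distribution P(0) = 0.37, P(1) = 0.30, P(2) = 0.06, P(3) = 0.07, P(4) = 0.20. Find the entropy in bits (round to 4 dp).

2.0283 bits

H = −Σ pᵢ log₂ pᵢ.
−0.37·log₂(0.37) = 0.5307
−0.30·log₂(0.30) = 0.5211
−0.06·log₂(0.06) = 0.2435
−0.07·log₂(0.07) = 0.2686
−0.20·log₂(0.20) = 0.4644
Sum ≈ 2.0283 → 2.0283 bits.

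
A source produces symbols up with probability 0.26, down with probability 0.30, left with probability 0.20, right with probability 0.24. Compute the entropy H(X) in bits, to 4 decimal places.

1.9849 bits

H = −Σ pᵢ log₂ pᵢ.
−0.26·log₂(0.26) = 0.5053
−0.30·log₂(0.30) = 0.5211
−0.20·log₂(0.20) = 0.4644
−0.24·log₂(0.24) = 0.4941
Sum ≈ 1.9849 → 1.9849 bits.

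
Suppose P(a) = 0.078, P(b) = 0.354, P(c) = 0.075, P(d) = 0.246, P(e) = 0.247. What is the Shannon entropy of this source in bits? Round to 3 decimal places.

H = −Σ pᵢ log₂ pᵢ.
−0.078·log₂(0.078) = 0.2871
−0.354·log₂(0.354) = 0.5304
−0.075·log₂(0.075) = 0.2803
−0.246·log₂(0.246) = 0.4977
−0.247·log₂(0.247) = 0.4983
Sum ≈ 2.0937 → 2.094 bits.

2.094 bits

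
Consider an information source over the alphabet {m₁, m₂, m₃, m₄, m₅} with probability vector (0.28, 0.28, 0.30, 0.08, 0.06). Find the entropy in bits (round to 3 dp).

2.085 bits

H = −Σ pᵢ log₂ pᵢ.
−0.28·log₂(0.28) = 0.5142
−0.28·log₂(0.28) = 0.5142
−0.30·log₂(0.30) = 0.5211
−0.08·log₂(0.08) = 0.2915
−0.06·log₂(0.06) = 0.2435
Sum ≈ 2.0846 → 2.085 bits.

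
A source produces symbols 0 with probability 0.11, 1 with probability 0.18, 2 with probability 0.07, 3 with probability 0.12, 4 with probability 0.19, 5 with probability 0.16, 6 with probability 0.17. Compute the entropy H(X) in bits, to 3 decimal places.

2.744 bits

H = −Σ pᵢ log₂ pᵢ.
−0.11·log₂(0.11) = 0.3503
−0.18·log₂(0.18) = 0.4453
−0.07·log₂(0.07) = 0.2686
−0.12·log₂(0.12) = 0.3671
−0.19·log₂(0.19) = 0.4552
−0.16·log₂(0.16) = 0.4230
−0.17·log₂(0.17) = 0.4346
Sum ≈ 2.7440 → 2.744 bits.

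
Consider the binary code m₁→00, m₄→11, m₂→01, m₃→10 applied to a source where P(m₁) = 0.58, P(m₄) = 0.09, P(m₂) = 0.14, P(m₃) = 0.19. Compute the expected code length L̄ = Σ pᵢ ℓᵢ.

L̄ = Σ pᵢ·ℓᵢ = 0.58·2 + 0.09·2 + 0.14·2 + 0.19·2 = 2 bits/symbol.

2 bits/symbol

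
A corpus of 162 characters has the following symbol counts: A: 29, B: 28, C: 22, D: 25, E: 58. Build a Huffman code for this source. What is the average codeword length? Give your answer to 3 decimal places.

2.284 bits/symbol

Probabilities are the counts divided by 162.
Repeatedly combine the two least-probable nodes; the expected code length is the sum of the merged weights.
merge 11/81 + 25/162 → 47/162
merge 14/81 + 29/162 → 19/54
merge 47/162 + 19/54 → 52/81
merge 29/81 + 52/81 → 1
L = 47/162 + 19/54 + 52/81 + 1 = 185/81 ≈ 2.284 bits/symbol.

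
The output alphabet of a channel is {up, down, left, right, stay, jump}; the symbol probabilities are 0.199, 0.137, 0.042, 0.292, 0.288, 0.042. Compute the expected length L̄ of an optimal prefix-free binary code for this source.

Repeatedly combine the two least-probable nodes; the expected code length is the sum of the merged weights.
merge 21/500 + 21/500 → 21/250
merge 21/250 + 137/1000 → 221/1000
merge 199/1000 + 221/1000 → 21/50
merge 36/125 + 73/250 → 29/50
merge 21/50 + 29/50 → 1
L = 21/250 + 221/1000 + 21/50 + 29/50 + 1 = 461/200 = 2.305 bits/symbol.

2.305 bits/symbol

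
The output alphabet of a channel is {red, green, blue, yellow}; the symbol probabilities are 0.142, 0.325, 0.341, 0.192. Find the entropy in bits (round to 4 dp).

H = −Σ pᵢ log₂ pᵢ.
−0.142·log₂(0.142) = 0.3999
−0.325·log₂(0.325) = 0.5270
−0.341·log₂(0.341) = 0.5293
−0.192·log₂(0.192) = 0.4571
Sum ≈ 1.9133 → 1.9133 bits.

1.9133 bits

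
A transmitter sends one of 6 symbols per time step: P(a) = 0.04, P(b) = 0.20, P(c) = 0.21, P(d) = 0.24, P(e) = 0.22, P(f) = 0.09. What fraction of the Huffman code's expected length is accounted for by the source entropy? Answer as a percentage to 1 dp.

98.0%

Entropy H = −Σ p log₂ p ≈ 2.4103 bits.
Huffman merges: 1/25+9/100→13/100; 13/100+1/5→33/100; 21/100+11/50→43/100; 6/25+33/100→57/100; 43/100+57/100→1. L = 123/50 ≈ 2.4600.
Efficiency = H/L = 2.4103/2.4600 = 98.0%.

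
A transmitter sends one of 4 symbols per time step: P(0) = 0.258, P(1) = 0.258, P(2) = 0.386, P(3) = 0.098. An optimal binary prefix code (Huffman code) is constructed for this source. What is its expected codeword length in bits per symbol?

1.97 bits/symbol

Repeatedly combine the two least-probable nodes; the expected code length is the sum of the merged weights.
merge 49/500 + 129/500 → 89/250
merge 129/500 + 89/250 → 307/500
merge 193/500 + 307/500 → 1
L = 89/250 + 307/500 + 1 = 197/100 = 1.97 bits/symbol.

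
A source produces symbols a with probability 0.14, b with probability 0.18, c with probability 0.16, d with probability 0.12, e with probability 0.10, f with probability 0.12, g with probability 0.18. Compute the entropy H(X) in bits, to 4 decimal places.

H = −Σ pᵢ log₂ pᵢ.
−0.14·log₂(0.14) = 0.3971
−0.18·log₂(0.18) = 0.4453
−0.16·log₂(0.16) = 0.4230
−0.12·log₂(0.12) = 0.3671
−0.10·log₂(0.10) = 0.3322
−0.12·log₂(0.12) = 0.3671
−0.18·log₂(0.18) = 0.4453
Sum ≈ 2.7771 → 2.7771 bits.

2.7771 bits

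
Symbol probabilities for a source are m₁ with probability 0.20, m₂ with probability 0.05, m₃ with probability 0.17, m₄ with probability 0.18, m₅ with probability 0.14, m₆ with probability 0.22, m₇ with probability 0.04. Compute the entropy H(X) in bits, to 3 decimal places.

2.624 bits

H = −Σ pᵢ log₂ pᵢ.
−0.20·log₂(0.20) = 0.4644
−0.05·log₂(0.05) = 0.2161
−0.17·log₂(0.17) = 0.4346
−0.18·log₂(0.18) = 0.4453
−0.14·log₂(0.14) = 0.3971
−0.22·log₂(0.22) = 0.4806
−0.04·log₂(0.04) = 0.1858
Sum ≈ 2.6238 → 2.624 bits.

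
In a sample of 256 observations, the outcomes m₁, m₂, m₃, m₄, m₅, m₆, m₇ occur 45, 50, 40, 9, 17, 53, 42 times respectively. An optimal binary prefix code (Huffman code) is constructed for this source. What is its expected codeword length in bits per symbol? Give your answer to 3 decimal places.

Probabilities are the counts divided by 256.
Repeatedly combine the two least-probable nodes; the expected code length is the sum of the merged weights.
merge 9/256 + 17/256 → 13/128
merge 13/128 + 5/32 → 33/128
merge 21/128 + 45/256 → 87/256
merge 25/128 + 53/256 → 103/256
merge 33/128 + 87/256 → 153/256
merge 103/256 + 153/256 → 1
L = 13/128 + 33/128 + 87/256 + 103/256 + 153/256 + 1 = 691/256 ≈ 2.699 bits/symbol.

2.699 bits/symbol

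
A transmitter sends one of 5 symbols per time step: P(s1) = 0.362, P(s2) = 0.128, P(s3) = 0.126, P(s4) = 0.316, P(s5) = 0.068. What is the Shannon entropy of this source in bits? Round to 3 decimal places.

H = −Σ pᵢ log₂ pᵢ.
−0.362·log₂(0.362) = 0.5307
−0.128·log₂(0.128) = 0.3796
−0.126·log₂(0.126) = 0.3766
−0.316·log₂(0.316) = 0.5252
−0.068·log₂(0.068) = 0.2637
Sum ≈ 2.0758 → 2.076 bits.

2.076 bits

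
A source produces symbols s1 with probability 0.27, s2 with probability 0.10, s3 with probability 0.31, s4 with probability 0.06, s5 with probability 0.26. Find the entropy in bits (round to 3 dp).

H = −Σ pᵢ log₂ pᵢ.
−0.27·log₂(0.27) = 0.5100
−0.10·log₂(0.10) = 0.3322
−0.31·log₂(0.31) = 0.5238
−0.06·log₂(0.06) = 0.2435
−0.26·log₂(0.26) = 0.5053
Sum ≈ 2.1148 → 2.115 bits.

2.115 bits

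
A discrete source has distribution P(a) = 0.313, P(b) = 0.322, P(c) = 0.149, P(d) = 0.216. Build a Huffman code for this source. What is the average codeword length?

Repeatedly combine the two least-probable nodes; the expected code length is the sum of the merged weights.
merge 149/1000 + 27/125 → 73/200
merge 313/1000 + 161/500 → 127/200
merge 73/200 + 127/200 → 1
L = 73/200 + 127/200 + 1 = 2 bits/symbol.

2 bits/symbol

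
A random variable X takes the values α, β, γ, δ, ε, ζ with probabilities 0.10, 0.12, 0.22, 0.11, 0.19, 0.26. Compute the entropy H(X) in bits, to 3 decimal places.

2.491 bits

H = −Σ pᵢ log₂ pᵢ.
−0.10·log₂(0.10) = 0.3322
−0.12·log₂(0.12) = 0.3671
−0.22·log₂(0.22) = 0.4806
−0.11·log₂(0.11) = 0.3503
−0.19·log₂(0.19) = 0.4552
−0.26·log₂(0.26) = 0.5053
Sum ≈ 2.4906 → 2.491 bits.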